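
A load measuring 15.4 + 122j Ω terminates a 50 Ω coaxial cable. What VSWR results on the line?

VSWR ≈ 22.8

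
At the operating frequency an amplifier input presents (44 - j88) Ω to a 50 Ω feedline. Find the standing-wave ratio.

Γ = (Z_L − Z_0)/(Z_L + Z_0) = (-6 − j88)/(94 − j88)
|Γ| = 88.2/129 = 0.685
VSWR = (1 + |Γ|)/(1 − |Γ|) = 1.69/0.315

VSWR ≈ 5.35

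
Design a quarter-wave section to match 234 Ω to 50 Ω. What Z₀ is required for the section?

Z_qwt ≈ 108 Ω

Z_qwt = √(Z_0·R_L) = √(50 × 234) = √11700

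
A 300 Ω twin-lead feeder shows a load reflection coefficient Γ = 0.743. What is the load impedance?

Z_L = Z_0·(1 + Γ)/(1 − Γ) = 300·(1.74)/(0.257)

Z_L ≈ 2030 Ω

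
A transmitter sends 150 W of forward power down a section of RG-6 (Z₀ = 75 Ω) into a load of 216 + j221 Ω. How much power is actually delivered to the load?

P_delivered ≈ 72.8 W

|Γ| = |(141 + j221)/(291 + j221)| = 0.717
|Γ|² = 0.515
P_refl = |Γ|²·P_inc = 77.2 W, P_del = (1 − |Γ|²)·P_inc = 72.8 W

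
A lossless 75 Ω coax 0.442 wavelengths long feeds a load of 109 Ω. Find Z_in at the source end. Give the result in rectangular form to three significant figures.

βl = 2π × 0.442 = 159°
tan(βl) = tan(159°) = -0.381
Z_in = Z_0·(Z_L + jZ_0·tanβl)/(Z_0 + jZ_L·tanβl)
     = 75·(109 − j28.6)/(75 − j41.6)

Z_in ≈ 95.5 + j24.3 Ω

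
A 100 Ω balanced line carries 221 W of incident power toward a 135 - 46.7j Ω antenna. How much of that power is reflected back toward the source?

|Γ| = |(35 − j46.7)/(235 − j46.7)| = 0.244
|Γ|² = 0.0593
P_refl = |Γ|²·P_inc = 13.1 W, P_del = (1 − |Γ|²)·P_inc = 208 W

P_reflected ≈ 13.1 W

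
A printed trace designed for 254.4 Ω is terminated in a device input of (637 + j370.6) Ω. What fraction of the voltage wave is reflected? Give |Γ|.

|Γ| ≈ 0.552

Γ = (Z_L − Z_0)/(Z_L + Z_0) = (382.6 + j370.6)/(891.4 + j370.6)
|Γ| = 533/965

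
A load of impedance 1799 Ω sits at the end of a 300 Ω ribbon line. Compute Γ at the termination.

Γ = 0.714

Γ = (Z_L − Z_0)/(Z_L + Z_0) = (1799 − 300)/(1799 + 300) = 1499/2099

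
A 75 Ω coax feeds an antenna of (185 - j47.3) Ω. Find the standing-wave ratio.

VSWR ≈ 2.66

Γ = (Z_L − Z_0)/(Z_L + Z_0) = (110 − j47.3)/(260 − j47.3)
|Γ| = 120/264 = 0.453
VSWR = (1 + |Γ|)/(1 − |Γ|) = 1.45/0.547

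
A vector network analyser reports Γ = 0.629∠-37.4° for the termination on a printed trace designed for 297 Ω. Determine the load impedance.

Z_L ≈ 453 − j573 Ω

Z_L = Z_0·(1 + Γ)/(1 − Γ) = 297·(1.5 − j0.382)/(0.5 + j0.382)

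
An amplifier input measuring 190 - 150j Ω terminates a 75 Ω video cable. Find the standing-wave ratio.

VSWR ≈ 4.27

Γ = (Z_L − Z_0)/(Z_L + Z_0) = (115 − j150)/(265 − j150)
|Γ| = 189/305 = 0.621
VSWR = (1 + |Γ|)/(1 − |Γ|) = 1.62/0.379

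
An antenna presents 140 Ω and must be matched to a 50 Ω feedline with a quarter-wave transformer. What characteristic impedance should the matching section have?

Z_qwt ≈ 83.7 Ω

Z_qwt = √(Z_0·R_L) = √(50 × 140) = √7000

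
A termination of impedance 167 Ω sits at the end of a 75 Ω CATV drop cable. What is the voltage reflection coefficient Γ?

Γ = (Z_L − Z_0)/(Z_L + Z_0) = (167 − 75)/(167 + 75) = 92/242

Γ = 0.38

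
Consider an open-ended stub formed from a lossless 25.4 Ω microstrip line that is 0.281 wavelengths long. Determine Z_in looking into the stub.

βl = 2π × 0.281 = 101°
tan(βl) = -5.07
For an open-ended stub, Z_in = −jZ_0·cot(βl) = −jZ_0/tan(βl)

Z_in ≈ +j5.01 Ω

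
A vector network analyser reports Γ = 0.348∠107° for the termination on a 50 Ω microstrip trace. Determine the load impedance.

Z_L ≈ 33.2 + j25.1 Ω

Z_L = Z_0·(1 + Γ)/(1 − Γ) = 50·(0.898 + j0.333)/(1.1 − j0.333)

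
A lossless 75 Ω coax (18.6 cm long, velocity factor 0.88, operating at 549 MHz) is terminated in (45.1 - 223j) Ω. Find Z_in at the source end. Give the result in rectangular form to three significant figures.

Z_in ≈ 29 + j174 Ω

λ = v/f = 0.88·c / 549 MHz = 0.481 m
βl = 2π·l/λ = 2π × 0.387 = 139°
tan(βl) = tan(139°) = -0.862
Z_in = Z_0·(Z_L + jZ_0·tanβl)/(Z_0 + jZ_L·tanβl)
     = 75·(45.1 − j288)/(-117 − j38.9)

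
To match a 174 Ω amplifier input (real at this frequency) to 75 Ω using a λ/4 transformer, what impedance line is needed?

Z_qwt ≈ 114 Ω

Z_qwt = √(Z_0·R_L) = √(75 × 174) = √13050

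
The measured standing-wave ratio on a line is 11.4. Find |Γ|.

|Γ| = (S − 1)/(S + 1) = (11.4 − 1)/(11.4 + 1) = 10.4/12.4

|Γ| ≈ 0.839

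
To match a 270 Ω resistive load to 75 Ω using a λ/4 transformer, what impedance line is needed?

Z_qwt ≈ 142 Ω

Z_qwt = √(Z_0·R_L) = √(75 × 270) = √20250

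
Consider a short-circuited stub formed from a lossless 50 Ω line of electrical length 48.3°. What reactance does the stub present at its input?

tan(βl) = 1.12
For a short-circuited stub, Z_in = jZ_0·tan(βl)

X_in ≈ 56.1 Ω (inductive)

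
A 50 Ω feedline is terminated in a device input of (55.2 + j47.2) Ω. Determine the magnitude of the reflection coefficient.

|Γ| ≈ 0.412

Γ = (Z_L − Z_0)/(Z_L + Z_0) = (5.2 + j47.2)/(105.2 + j47.2)
|Γ| = 47.5/115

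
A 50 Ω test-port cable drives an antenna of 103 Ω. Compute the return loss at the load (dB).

Γ = (103 − 50)/(103 + 50) = 0.346
RL = −20·log₁₀|Γ| = −20·log₁₀(0.346)

RL ≈ 9.21 dB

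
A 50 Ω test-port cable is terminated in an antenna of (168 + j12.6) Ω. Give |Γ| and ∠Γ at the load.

Γ = (Z_L − Z_0)/(Z_L + Z_0) = (118 + j12.6)/(218 + j12.6)
|Γ| = 119/218 = 0.543

Γ ≈ 0.543 ∠ 2.79°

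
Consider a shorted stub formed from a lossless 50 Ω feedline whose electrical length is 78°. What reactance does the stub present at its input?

X_in ≈ 235 Ω (inductive)

tan(βl) = 4.7
For a shorted stub, Z_in = jZ_0·tan(βl)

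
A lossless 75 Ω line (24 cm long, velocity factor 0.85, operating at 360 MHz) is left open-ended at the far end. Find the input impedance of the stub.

Z_in ≈ +j46.8 Ω

λ = v/f = 0.85·c / 360 MHz = 0.708 m
βl = 2π·l/λ = 2π × 0.339 = 122°
tan(βl) = -1.6
For an open-ended stub, Z_in = −jZ_0·cot(βl) = −jZ_0/tan(βl)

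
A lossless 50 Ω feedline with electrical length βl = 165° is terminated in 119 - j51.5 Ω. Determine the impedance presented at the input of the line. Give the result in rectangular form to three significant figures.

Z_in ≈ 137 + j31 Ω

tan(βl) = tan(165°) = -0.268
Z_in = Z_0·(Z_L + jZ_0·tanβl)/(Z_0 + jZ_L·tanβl)
     = 50·(119 − j64.9)/(36.2 − j31.9)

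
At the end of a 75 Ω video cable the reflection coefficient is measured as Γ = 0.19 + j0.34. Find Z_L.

Z_L ≈ 82.4 + j66.1 Ω

Z_L = Z_0·(1 + Γ)/(1 − Γ) = 75·(1.19 + j0.34)/(0.81 − j0.34)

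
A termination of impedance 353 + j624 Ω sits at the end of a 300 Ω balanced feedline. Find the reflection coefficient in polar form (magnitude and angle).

Γ = (Z_L − Z_0)/(Z_L + Z_0) = (53 + j624)/(653 + j624)
|Γ| = 626/903 = 0.693

Γ ≈ 0.693 ∠ 41.4°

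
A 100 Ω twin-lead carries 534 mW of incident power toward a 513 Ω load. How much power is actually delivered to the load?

P_delivered ≈ 292 mW

Γ = (513 − 100)/(513 + 100) = 0.674
|Γ|² = 0.454
P_refl = |Γ|²·P_inc = 242 mW, P_del = (1 − |Γ|²)·P_inc = 292 mW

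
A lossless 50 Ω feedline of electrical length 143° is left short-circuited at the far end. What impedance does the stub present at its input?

Z_in ≈ −j37.7 Ω

tan(βl) = -0.754
For a short-circuited stub, Z_in = jZ_0·tan(βl)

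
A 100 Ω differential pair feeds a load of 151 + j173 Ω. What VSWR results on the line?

VSWR ≈ 3.9

Γ = (Z_L − Z_0)/(Z_L + Z_0) = (51 + j173)/(251 + j173)
|Γ| = 180/305 = 0.592
VSWR = (1 + |Γ|)/(1 − |Γ|) = 1.59/0.408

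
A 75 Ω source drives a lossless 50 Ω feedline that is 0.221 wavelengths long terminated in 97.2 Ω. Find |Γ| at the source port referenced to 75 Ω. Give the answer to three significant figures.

βl = 2π × 0.221 = 79.6°
tan(βl) = 5.43
Z_in = Z_0·(Z_L + jZ_0·tanβl)/(Z_0 + jZ_L·tanβl) = 26.4 − j6.71 Ω
Γ_s = (Z_in − Z_s)/(Z_in + Z_s) = (-48.6 − j6.71)/(101 − j6.71), |Γ_s| = 0.483

|Γ| ≈ 0.483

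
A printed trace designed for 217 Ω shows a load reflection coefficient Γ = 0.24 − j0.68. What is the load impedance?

Z_L = Z_0·(1 + Γ)/(1 − Γ) = 217·(1.24 − j0.68)/(0.76 + j0.68)

Z_L ≈ 100 − j284 Ω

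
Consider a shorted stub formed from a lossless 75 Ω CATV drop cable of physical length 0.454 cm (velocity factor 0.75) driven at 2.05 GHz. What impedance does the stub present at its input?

Z_in ≈ +j19.9 Ω

λ = v/f = 0.75·c / 2.05 GHz = 0.11 m
βl = 2π·l/λ = 2π × 0.0414 = 14.9°
tan(βl) = 0.266
For a shorted stub, Z_in = jZ_0·tan(βl)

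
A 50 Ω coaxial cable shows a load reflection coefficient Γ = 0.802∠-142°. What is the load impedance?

Z_L ≈ 6.14 − j17 Ω

Z_L = Z_0·(1 + Γ)/(1 − Γ) = 50·(0.368 − j0.494)/(1.63 + j0.494)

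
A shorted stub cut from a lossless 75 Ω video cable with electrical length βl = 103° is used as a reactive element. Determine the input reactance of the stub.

X_in ≈ -325 Ω (capacitive)

tan(βl) = -4.33
For a shorted stub, Z_in = jZ_0·tan(βl)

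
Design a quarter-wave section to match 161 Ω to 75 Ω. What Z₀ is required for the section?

Z_qwt ≈ 110 Ω

Z_qwt = √(Z_0·R_L) = √(75 × 161) = √12080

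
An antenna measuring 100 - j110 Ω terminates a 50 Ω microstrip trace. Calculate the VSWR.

Γ = (Z_L − Z_0)/(Z_L + Z_0) = (50 − j110)/(150 − j110)
|Γ| = 121/186 = 0.65
VSWR = (1 + |Γ|)/(1 − |Γ|) = 1.65/0.35

VSWR ≈ 4.71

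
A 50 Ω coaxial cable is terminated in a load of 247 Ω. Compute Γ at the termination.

Γ = (Z_L − Z_0)/(Z_L + Z_0) = (247 − 50)/(247 + 50) = 197/297

Γ = 0.663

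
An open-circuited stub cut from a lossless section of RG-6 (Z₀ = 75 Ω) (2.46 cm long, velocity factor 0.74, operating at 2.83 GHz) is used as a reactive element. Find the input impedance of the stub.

Z_in ≈ +j31.7 Ω

λ = v/f = 0.74·c / 2.83 GHz = 0.0784 m
βl = 2π·l/λ = 2π × 0.314 = 113°
tan(βl) = -2.37
For an open-circuited stub, Z_in = −jZ_0·cot(βl) = −jZ_0/tan(βl)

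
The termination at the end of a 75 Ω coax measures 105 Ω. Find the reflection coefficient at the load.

Γ = 0.167

Γ = (Z_L − Z_0)/(Z_L + Z_0) = (105 − 75)/(105 + 75) = 30/180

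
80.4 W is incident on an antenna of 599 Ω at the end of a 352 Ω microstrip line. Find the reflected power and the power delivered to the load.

P_reflected ≈ 5.42 W; P_delivered ≈ 75 W

Γ = (599 − 352)/(599 + 352) = 0.26
|Γ|² = 0.0675
P_refl = |Γ|²·P_inc = 5.42 W, P_del = (1 − |Γ|²)·P_inc = 75 W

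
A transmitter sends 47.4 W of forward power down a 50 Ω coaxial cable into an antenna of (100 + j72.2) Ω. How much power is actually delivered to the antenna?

P_delivered ≈ 34.2 W

|Γ| = |(50 + j72.2)/(150 + j72.2)| = 0.528
|Γ|² = 0.278
P_refl = |Γ|²·P_inc = 13.2 W, P_del = (1 − |Γ|²)·P_inc = 34.2 W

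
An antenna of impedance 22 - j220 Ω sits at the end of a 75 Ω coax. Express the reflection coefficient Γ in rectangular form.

Γ = (Z_L − Z_0)/(Z_L + Z_0) = (-53 − j220)/(97 − j220)

Γ ≈ 0.748 − j0.571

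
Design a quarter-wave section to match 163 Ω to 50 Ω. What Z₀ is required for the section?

Z_qwt ≈ 90.3 Ω

Z_qwt = √(Z_0·R_L) = √(50 × 163) = √8150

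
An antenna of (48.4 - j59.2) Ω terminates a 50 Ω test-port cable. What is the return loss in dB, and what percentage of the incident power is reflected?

Γ = (-1.6 − j59.2)/(98.4 − j59.2), |Γ| = 0.516
RL = −20·log₁₀(0.516) = 5.75 dB
P_refl/P_inc = |Γ|² = 0.266

RL ≈ 5.75 dB; 26.6% of incident power reflected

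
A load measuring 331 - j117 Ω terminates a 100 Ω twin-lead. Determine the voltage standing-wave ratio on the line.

VSWR ≈ 3.76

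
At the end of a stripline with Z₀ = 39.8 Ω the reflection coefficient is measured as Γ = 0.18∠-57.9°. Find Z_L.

Z_L = Z_0·(1 + Γ)/(1 − Γ) = 39.8·(1.1 − j0.152)/(0.904 + j0.152)

Z_L ≈ 45.8 − j14.4 Ω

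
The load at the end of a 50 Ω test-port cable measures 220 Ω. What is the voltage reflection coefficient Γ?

Γ = (Z_L − Z_0)/(Z_L + Z_0) = (220 − 50)/(220 + 50) = 170/270

Γ = 0.63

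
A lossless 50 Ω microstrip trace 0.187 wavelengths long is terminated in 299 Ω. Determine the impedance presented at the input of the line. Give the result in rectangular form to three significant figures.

Z_in ≈ 9.77 − j20.2 Ω

βl = 2π × 0.187 = 67.3°
tan(βl) = tan(67.3°) = 2.39
Z_in = Z_0·(Z_L + jZ_0·tanβl)/(Z_0 + jZ_L·tanβl)
     = 50·(299 + j120)/(50 + j715)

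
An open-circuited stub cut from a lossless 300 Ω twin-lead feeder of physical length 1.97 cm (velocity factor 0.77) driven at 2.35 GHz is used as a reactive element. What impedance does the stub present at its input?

λ = v/f = 0.77·c / 2.35 GHz = 0.0983 m
βl = 2π·l/λ = 2π × 0.2 = 72.1°
tan(βl) = 3.1
For an open-circuited stub, Z_in = −jZ_0·cot(βl) = −jZ_0/tan(βl)

Z_in ≈ −j96.6 Ω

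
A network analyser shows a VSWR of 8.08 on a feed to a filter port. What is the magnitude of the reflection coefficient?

|Γ| ≈ 0.78

|Γ| = (S − 1)/(S + 1) = (8.08 − 1)/(8.08 + 1) = 7.08/9.08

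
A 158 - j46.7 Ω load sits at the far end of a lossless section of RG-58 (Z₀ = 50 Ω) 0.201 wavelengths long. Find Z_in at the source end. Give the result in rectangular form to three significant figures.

Z_in ≈ 15.1 − j9.93 Ω

βl = 2π × 0.201 = 72.4°
tan(βl) = tan(72.4°) = 3.14
Z_in = Z_0·(Z_L + jZ_0·tanβl)/(Z_0 + jZ_L·tanβl)
     = 50·(158 + j111)/(197 + j497)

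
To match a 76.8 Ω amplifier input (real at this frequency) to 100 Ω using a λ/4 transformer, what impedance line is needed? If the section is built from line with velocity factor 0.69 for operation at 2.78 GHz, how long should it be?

Z_qwt ≈ 87.6 Ω; length ≈ 1.86 cm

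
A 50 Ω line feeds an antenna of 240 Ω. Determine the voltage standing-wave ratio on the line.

Γ = (240 − 50)/(240 + 50) = 0.655
VSWR = (1 + 0.655)/(1 − 0.655)

VSWR ≈ 4.8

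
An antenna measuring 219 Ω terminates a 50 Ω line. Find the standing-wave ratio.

VSWR ≈ 4.38

For a purely resistive load, VSWR = R_L/Z_0 or Z_0/R_L (whichever > 1) = 219/50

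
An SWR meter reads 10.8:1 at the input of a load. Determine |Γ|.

|Γ| ≈ 0.831

|Γ| = (S − 1)/(S + 1) = (10.8 − 1)/(10.8 + 1) = 9.8/11.8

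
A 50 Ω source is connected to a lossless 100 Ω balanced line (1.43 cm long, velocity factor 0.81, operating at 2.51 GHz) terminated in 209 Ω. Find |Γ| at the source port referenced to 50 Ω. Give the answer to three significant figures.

|Γ| ≈ 0.423

λ = v/f = 0.81·c / 2.51 GHz = 0.0968 m
βl = 2π·l/λ = 2π × 0.148 = 53.2°
tan(βl) = 1.34
Z_in = Z_0·(Z_L + jZ_0·tanβl)/(Z_0 + jZ_L·tanβl) = 66.2 − j51.2 Ω
Γ_s = (Z_in − Z_s)/(Z_in + Z_s) = (16.2 − j51.2)/(116 − j51.2), |Γ_s| = 0.423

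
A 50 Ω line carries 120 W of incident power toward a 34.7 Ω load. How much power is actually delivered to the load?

Γ = (34.7 − 50)/(34.7 + 50) = -0.181
|Γ|² = 0.0326
P_refl = |Γ|²·P_inc = 3.92 W, P_del = (1 − |Γ|²)·P_inc = 116 W

P_delivered ≈ 116 W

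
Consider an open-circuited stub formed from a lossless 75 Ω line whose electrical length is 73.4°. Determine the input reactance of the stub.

tan(βl) = 3.35
For an open-circuited stub, Z_in = −jZ_0·cot(βl) = −jZ_0/tan(βl)

X_in ≈ -22.4 Ω (capacitive)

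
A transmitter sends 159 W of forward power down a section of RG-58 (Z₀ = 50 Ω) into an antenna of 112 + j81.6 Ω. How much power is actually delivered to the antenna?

P_delivered ≈ 108 W

|Γ| = |(62 + j81.6)/(162 + j81.6)| = 0.565
|Γ|² = 0.319
P_refl = |Γ|²·P_inc = 50.8 W, P_del = (1 − |Γ|²)·P_inc = 108 W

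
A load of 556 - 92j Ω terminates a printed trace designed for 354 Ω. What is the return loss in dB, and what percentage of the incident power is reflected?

Γ = (202 − j92)/(910 − j92), |Γ| = 0.243
RL = −20·log₁₀(0.243) = 12.3 dB
P_refl/P_inc = |Γ|² = 0.0589

RL ≈ 12.3 dB; 5.89% of incident power reflected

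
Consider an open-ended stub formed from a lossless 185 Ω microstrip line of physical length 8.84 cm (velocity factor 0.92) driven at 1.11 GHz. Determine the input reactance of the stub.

X_in ≈ 144 Ω (inductive)

λ = v/f = 0.92·c / 1.11 GHz = 0.249 m
βl = 2π·l/λ = 2π × 0.356 = 128°
tan(βl) = -1.28
For an open-ended stub, Z_in = −jZ_0·cot(βl) = −jZ_0/tan(βl)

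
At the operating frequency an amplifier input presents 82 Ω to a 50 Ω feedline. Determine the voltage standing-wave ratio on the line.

For a purely resistive load, VSWR = R_L/Z_0 or Z_0/R_L (whichever > 1) = 82/50

VSWR ≈ 1.64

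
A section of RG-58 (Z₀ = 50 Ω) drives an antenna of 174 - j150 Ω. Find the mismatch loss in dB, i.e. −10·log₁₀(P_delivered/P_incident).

mismatch loss ≈ 3.2 dB

Γ = (124 − j150)/(224 − j150), |Γ| = 0.722
|Γ|² = 0.521, so P_del/P_inc = 1 − |Γ|² = 0.479
ML = −10·log₁₀(1 − |Γ|²)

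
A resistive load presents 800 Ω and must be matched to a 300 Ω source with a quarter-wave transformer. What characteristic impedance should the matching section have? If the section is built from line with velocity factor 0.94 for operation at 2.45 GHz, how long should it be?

Z_qwt ≈ 490 Ω; length ≈ 2.88 cm

Z_qwt = √(Z_0·R_L) = √(300 × 800) = √240000
λ = 0.94·c/f = 0.115 m, so l = λ/4 = 0.0288 m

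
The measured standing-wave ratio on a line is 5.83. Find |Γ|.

|Γ| = (S − 1)/(S + 1) = (5.83 − 1)/(5.83 + 1) = 4.83/6.83

|Γ| ≈ 0.707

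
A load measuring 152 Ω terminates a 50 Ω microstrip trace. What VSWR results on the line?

Γ = (152 − 50)/(152 + 50) = 0.505
VSWR = (1 + 0.505)/(1 − 0.505)

VSWR ≈ 3.04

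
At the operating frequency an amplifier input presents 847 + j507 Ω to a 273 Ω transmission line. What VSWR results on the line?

Γ = (Z_L − Z_0)/(Z_L + Z_0) = (574 + j507)/(1120 + j507)
|Γ| = 766/1230 = 0.623
VSWR = (1 + |Γ|)/(1 − |Γ|) = 1.62/0.377

VSWR ≈ 4.3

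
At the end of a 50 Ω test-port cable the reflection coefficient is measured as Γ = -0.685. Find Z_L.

Z_L ≈ 9.35 Ω

Z_L = Z_0·(1 + Γ)/(1 − Γ) = 50·(0.315)/(1.69)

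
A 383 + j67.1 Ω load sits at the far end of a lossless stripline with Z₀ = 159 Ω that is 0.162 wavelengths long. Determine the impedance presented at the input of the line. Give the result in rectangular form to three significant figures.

Z_in ≈ 90.6 − j90.8 Ω

βl = 2π × 0.162 = 58.3°
tan(βl) = tan(58.3°) = 1.62
Z_in = Z_0·(Z_L + jZ_0·tanβl)/(Z_0 + jZ_L·tanβl)
     = 159·(383 + j325)/(50.3 + j621)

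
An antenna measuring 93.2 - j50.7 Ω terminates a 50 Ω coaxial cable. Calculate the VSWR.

Γ = (Z_L − Z_0)/(Z_L + Z_0) = (43.2 − j50.7)/(143.2 − j50.7)
|Γ| = 66.6/152 = 0.438
VSWR = (1 + |Γ|)/(1 − |Γ|) = 1.44/0.562

VSWR ≈ 2.56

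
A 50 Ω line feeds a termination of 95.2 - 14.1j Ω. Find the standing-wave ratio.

VSWR ≈ 1.96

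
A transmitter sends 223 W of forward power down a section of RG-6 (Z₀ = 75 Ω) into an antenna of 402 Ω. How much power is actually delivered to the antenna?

Γ = (402 − 75)/(402 + 75) = 0.686
|Γ|² = 0.47
P_refl = |Γ|²·P_inc = 105 W, P_del = (1 − |Γ|²)·P_inc = 118 W

P_delivered ≈ 118 W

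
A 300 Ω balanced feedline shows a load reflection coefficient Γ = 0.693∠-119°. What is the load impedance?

Z_L = Z_0·(1 + Γ)/(1 − Γ) = 300·(0.664 − j0.606)/(1.34 + j0.606)

Z_L ≈ 72.4 − j169 Ω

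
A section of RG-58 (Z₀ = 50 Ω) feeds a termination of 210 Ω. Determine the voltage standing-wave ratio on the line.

For a purely resistive load, VSWR = R_L/Z_0 or Z_0/R_L (whichever > 1) = 210/50

VSWR ≈ 4.2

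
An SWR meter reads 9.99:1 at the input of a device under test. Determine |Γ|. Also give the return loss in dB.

|Γ| = (S − 1)/(S + 1) = (9.99 − 1)/(9.99 + 1) = 8.99/11
RL = −20·log₁₀|Γ| = −20·log₁₀(0.818)

|Γ| ≈ 0.818; return loss ≈ 1.74 dB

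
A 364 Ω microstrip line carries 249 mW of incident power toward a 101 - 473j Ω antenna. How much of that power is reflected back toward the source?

|Γ| = |(-263 − j473)/(465 − j473)| = 0.816
|Γ|² = 0.666
P_refl = |Γ|²·P_inc = 166 mW, P_del = (1 − |Γ|²)·P_inc = 83.2 mW

P_reflected ≈ 166 mW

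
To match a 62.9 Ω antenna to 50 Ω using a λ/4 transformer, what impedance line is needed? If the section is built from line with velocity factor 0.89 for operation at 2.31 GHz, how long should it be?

Z_qwt ≈ 56.1 Ω; length ≈ 2.89 cm

Z_qwt = √(Z_0·R_L) = √(50 × 62.9) = √3145
λ = 0.89·c/f = 0.116 m, so l = λ/4 = 0.0289 m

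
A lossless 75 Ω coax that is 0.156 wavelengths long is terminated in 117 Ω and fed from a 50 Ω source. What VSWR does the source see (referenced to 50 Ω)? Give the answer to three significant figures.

βl = 2π × 0.156 = 56.2°
tan(βl) = 1.49
Z_in = Z_0·(Z_L + jZ_0·tanβl)/(Z_0 + jZ_L·tanβl) = 58.8 − j25 Ω
Γ_s = (Z_in − Z_s)/(Z_in + Z_s) = (8.82 − j25)/(109 − j25), |Γ_s| = 0.237
VSWR = (1 + |Γ_s|)/(1 − |Γ_s|)

VSWR ≈ 1.62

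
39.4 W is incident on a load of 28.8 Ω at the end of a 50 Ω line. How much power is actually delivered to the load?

Γ = (28.8 − 50)/(28.8 + 50) = -0.269
|Γ|² = 0.0724
P_refl = |Γ|²·P_inc = 2.85 W, P_del = (1 − |Γ|²)·P_inc = 36.5 W

P_delivered ≈ 36.5 W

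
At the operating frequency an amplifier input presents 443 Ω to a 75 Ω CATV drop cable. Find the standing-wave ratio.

Γ = (443 − 75)/(443 + 75) = 0.71
VSWR = (1 + 0.71)/(1 − 0.71)

VSWR ≈ 5.91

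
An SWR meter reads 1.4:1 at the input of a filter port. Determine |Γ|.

|Γ| ≈ 0.167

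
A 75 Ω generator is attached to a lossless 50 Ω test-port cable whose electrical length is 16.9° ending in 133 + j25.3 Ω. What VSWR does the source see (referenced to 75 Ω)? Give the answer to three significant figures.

VSWR ≈ 1.97

tan(βl) = 0.304
Z_in = Z_0·(Z_L + jZ_0·tanβl)/(Z_0 + jZ_L·tanβl) = 106 − j53.5 Ω
Γ_s = (Z_in − Z_s)/(Z_in + Z_s) = (31.1 − j53.5)/(181 − j53.5), |Γ_s| = 0.328
VSWR = (1 + |Γ_s|)/(1 − |Γ_s|)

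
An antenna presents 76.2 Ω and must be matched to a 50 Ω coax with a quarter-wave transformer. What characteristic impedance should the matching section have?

Z_qwt ≈ 61.7 Ω

Z_qwt = √(Z_0·R_L) = √(50 × 76.2) = √3810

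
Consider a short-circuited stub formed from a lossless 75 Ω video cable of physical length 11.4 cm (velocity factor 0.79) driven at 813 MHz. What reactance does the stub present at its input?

λ = v/f = 0.79·c / 813 MHz = 0.292 m
βl = 2π·l/λ = 2π × 0.391 = 141°
tan(βl) = -0.816
For a short-circuited stub, Z_in = jZ_0·tan(βl)

X_in ≈ -61.2 Ω (capacitive)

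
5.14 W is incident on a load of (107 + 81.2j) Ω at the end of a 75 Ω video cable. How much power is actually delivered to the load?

P_delivered ≈ 4.15 W

|Γ| = |(32 + j81.2)/(182 + j81.2)| = 0.438
|Γ|² = 0.192
P_refl = |Γ|²·P_inc = 0.986 W, P_del = (1 − |Γ|²)·P_inc = 4.15 W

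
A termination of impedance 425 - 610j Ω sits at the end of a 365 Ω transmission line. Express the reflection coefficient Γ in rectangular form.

Γ ≈ 0.421 − j0.447

Γ = (Z_L − Z_0)/(Z_L + Z_0) = (60 − j610)/(790 − j610)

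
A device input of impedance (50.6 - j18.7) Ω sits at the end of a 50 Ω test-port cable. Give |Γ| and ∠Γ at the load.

Γ = (Z_L − Z_0)/(Z_L + Z_0) = (0.6 − j18.7)/(100.6 − j18.7)
|Γ| = 18.7/102 = 0.183

Γ ≈ 0.183 ∠ -77.6°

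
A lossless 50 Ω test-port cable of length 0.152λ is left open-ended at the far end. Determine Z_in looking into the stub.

Z_in ≈ −j35.4 Ω

βl = 2π × 0.152 = 54.7°
tan(βl) = 1.41
For an open-ended stub, Z_in = −jZ_0·cot(βl) = −jZ_0/tan(βl)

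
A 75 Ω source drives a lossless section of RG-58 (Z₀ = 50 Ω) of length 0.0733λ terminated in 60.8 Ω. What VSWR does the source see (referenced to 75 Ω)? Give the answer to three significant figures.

βl = 2π × 0.0733 = 26.4°
tan(βl) = 0.496
Z_in = Z_0·(Z_L + jZ_0·tanβl)/(Z_0 + jZ_L·tanβl) = 55.5 − j8.71 Ω
Γ_s = (Z_in − Z_s)/(Z_in + Z_s) = (-19.5 − j8.71)/(131 − j8.71), |Γ_s| = 0.163
VSWR = (1 + |Γ_s|)/(1 − |Γ_s|)

VSWR ≈ 1.39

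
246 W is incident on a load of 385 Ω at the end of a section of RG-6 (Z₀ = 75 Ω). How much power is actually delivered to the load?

P_delivered ≈ 134 W

Γ = (385 − 75)/(385 + 75) = 0.674
|Γ|² = 0.454
P_refl = |Γ|²·P_inc = 112 W, P_del = (1 − |Γ|²)·P_inc = 134 W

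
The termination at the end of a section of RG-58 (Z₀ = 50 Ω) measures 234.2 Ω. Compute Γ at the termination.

Γ = (Z_L − Z_0)/(Z_L + Z_0) = (234.2 − 50)/(234.2 + 50) = 184.2/284.2

Γ = 0.648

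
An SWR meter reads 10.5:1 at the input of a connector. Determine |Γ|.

|Γ| ≈ 0.826

|Γ| = (S − 1)/(S + 1) = (10.5 − 1)/(10.5 + 1) = 9.5/11.5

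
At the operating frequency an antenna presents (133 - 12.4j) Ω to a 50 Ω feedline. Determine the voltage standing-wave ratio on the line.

Γ = (Z_L − Z_0)/(Z_L + Z_0) = (83 − j12.4)/(183 − j12.4)
|Γ| = 83.9/183 = 0.458
VSWR = (1 + |Γ|)/(1 − |Γ|) = 1.46/0.542

VSWR ≈ 2.69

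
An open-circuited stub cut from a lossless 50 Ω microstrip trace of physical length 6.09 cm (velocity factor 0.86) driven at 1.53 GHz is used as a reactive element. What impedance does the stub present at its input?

λ = v/f = 0.86·c / 1.53 GHz = 0.169 m
βl = 2π·l/λ = 2π × 0.361 = 130°
tan(βl) = -1.19
For an open-circuited stub, Z_in = −jZ_0·cot(βl) = −jZ_0/tan(βl)

Z_in ≈ +j42 Ω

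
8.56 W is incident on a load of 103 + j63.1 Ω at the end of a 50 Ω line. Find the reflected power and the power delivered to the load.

P_reflected ≈ 2.12 W; P_delivered ≈ 6.44 W

|Γ| = |(53 + j63.1)/(153 + j63.1)| = 0.498
|Γ|² = 0.248
P_refl = |Γ|²·P_inc = 2.12 W, P_del = (1 − |Γ|²)·P_inc = 6.44 W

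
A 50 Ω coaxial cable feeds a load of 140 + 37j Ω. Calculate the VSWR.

Γ = (Z_L − Z_0)/(Z_L + Z_0) = (90 + j37)/(190 + j37)
|Γ| = 97.3/194 = 0.503
VSWR = (1 + |Γ|)/(1 − |Γ|) = 1.5/0.497

VSWR ≈ 3.02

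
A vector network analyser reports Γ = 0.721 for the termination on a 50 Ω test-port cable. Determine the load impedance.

Z_L = Z_0·(1 + Γ)/(1 − Γ) = 50·(1.72)/(0.279)

Z_L ≈ 308 Ω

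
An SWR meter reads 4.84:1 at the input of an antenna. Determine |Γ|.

|Γ| = (S − 1)/(S + 1) = (4.84 − 1)/(4.84 + 1) = 3.84/5.84

|Γ| ≈ 0.658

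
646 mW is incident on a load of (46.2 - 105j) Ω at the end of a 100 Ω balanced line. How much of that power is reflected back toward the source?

|Γ| = |(-53.8 − j105)/(146.2 − j105)| = 0.655
|Γ|² = 0.43
P_refl = |Γ|²·P_inc = 278 mW, P_del = (1 − |Γ|²)·P_inc = 368 mW

P_reflected ≈ 278 mW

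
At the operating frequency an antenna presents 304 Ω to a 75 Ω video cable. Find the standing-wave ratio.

For a purely resistive load, VSWR = R_L/Z_0 or Z_0/R_L (whichever > 1) = 304/75

VSWR ≈ 4.05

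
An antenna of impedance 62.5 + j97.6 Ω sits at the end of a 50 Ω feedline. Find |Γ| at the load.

|Γ| ≈ 0.661

Γ = (Z_L − Z_0)/(Z_L + Z_0) = (12.5 + j97.6)/(112.5 + j97.6)
|Γ| = 98.4/149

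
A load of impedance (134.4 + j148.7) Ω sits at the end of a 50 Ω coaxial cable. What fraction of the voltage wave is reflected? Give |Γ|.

|Γ| ≈ 0.722

Γ = (Z_L − Z_0)/(Z_L + Z_0) = (84.4 + j148.7)/(184.4 + j148.7)
|Γ| = 171/237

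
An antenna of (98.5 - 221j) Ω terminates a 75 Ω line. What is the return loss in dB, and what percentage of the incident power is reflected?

RL ≈ 2.04 dB; 62.6% of incident power reflected

Γ = (23.5 − j221)/(173.5 − j221), |Γ| = 0.791
RL = −20·log₁₀(0.791) = 2.04 dB
P_refl/P_inc = |Γ|² = 0.626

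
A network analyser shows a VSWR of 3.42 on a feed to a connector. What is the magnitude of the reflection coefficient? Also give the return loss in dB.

|Γ| ≈ 0.548; return loss ≈ 5.23 dB

|Γ| = (S − 1)/(S + 1) = (3.42 − 1)/(3.42 + 1) = 2.42/4.42
RL = −20·log₁₀|Γ| = −20·log₁₀(0.548)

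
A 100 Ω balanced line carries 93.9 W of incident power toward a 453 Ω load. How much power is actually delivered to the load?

Γ = (453 − 100)/(453 + 100) = 0.638
|Γ|² = 0.407
P_refl = |Γ|²·P_inc = 38.3 W, P_del = (1 − |Γ|²)·P_inc = 55.6 W

P_delivered ≈ 55.6 W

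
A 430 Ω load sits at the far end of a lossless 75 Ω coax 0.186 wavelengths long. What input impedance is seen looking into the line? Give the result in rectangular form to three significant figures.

Z_in ≈ 15.4 − j30.8 Ω

βl = 2π × 0.186 = 67°
tan(βl) = tan(67°) = 2.35
Z_in = Z_0·(Z_L + jZ_0·tanβl)/(Z_0 + jZ_L·tanβl)
     = 75·(430 + j176)/(75 + j1010)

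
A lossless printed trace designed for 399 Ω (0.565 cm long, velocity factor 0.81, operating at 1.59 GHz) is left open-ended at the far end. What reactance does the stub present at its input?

λ = v/f = 0.81·c / 1.59 GHz = 0.153 m
βl = 2π·l/λ = 2π × 0.037 = 13.3°
tan(βl) = 0.237
For an open-ended stub, Z_in = −jZ_0·cot(βl) = −jZ_0/tan(βl)

X_in ≈ -1690 Ω (capacitive)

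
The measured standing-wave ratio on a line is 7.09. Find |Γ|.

|Γ| ≈ 0.753

|Γ| = (S − 1)/(S + 1) = (7.09 − 1)/(7.09 + 1) = 6.09/8.09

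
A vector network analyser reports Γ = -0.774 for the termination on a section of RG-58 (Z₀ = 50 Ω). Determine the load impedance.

Z_L ≈ 6.37 Ω

Z_L = Z_0·(1 + Γ)/(1 − Γ) = 50·(0.226)/(1.77)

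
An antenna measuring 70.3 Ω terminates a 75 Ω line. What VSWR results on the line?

VSWR ≈ 1.07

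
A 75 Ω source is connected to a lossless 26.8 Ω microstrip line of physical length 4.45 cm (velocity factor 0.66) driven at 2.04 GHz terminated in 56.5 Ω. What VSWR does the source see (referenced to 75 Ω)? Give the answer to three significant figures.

λ = v/f = 0.66·c / 2.04 GHz = 0.0971 m
βl = 2π·l/λ = 2π × 0.458 = 165°
tan(βl) = -0.267
Z_in = Z_0·(Z_L + jZ_0·tanβl)/(Z_0 + jZ_L·tanβl) = 46 + j18.7 Ω
Γ_s = (Z_in − Z_s)/(Z_in + Z_s) = (-29 + j18.7)/(121 + j18.7), |Γ_s| = 0.282
VSWR = (1 + |Γ_s|)/(1 − |Γ_s|)

VSWR ≈ 1.79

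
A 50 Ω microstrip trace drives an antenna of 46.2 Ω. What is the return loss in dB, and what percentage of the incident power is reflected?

Γ = (46.2 − 50)/(46.2 + 50) = -0.0395
RL = −20·log₁₀(0.0395) = 28.1 dB
P_refl/P_inc = |Γ|² = 0.00156

RL ≈ 28.1 dB; 0.156% of incident power reflected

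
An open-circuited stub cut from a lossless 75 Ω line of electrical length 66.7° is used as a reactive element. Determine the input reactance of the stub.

X_in ≈ -32.3 Ω (capacitive)

tan(βl) = 2.32
For an open-circuited stub, Z_in = −jZ_0·cot(βl) = −jZ_0/tan(βl)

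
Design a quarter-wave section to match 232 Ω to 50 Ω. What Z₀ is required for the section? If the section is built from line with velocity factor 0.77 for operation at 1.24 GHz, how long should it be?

Z_qwt ≈ 108 Ω; length ≈ 4.66 cm

Z_qwt = √(Z_0·R_L) = √(50 × 232) = √11600
λ = 0.77·c/f = 0.186 m, so l = λ/4 = 0.0466 m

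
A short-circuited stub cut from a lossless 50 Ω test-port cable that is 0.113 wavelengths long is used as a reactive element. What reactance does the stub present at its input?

X_in ≈ 43 Ω (inductive)

βl = 2π × 0.113 = 40.7°
tan(βl) = 0.86
For a short-circuited stub, Z_in = jZ_0·tan(βl)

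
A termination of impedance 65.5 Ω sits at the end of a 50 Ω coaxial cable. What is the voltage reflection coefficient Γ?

Γ = (Z_L − Z_0)/(Z_L + Z_0) = (65.5 − 50)/(65.5 + 50) = 15.5/115.5

Γ = 0.134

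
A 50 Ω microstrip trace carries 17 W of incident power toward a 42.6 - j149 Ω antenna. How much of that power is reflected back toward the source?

|Γ| = |(-7.4 − j149)/(92.6 − j149)| = 0.85
|Γ|² = 0.723
P_refl = |Γ|²·P_inc = 12.3 W, P_del = (1 − |Γ|²)·P_inc = 4.71 W

P_reflected ≈ 12.3 W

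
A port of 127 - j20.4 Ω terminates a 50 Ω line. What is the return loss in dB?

Γ = (77 − j20.4)/(177 − j20.4), |Γ| = 0.447
RL = −20·log₁₀|Γ| = −20·log₁₀(0.447)

RL ≈ 6.99 dB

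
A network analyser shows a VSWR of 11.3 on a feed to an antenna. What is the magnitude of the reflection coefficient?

|Γ| ≈ 0.837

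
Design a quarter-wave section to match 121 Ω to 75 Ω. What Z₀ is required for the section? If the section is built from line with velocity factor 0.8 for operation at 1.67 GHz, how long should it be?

Z_qwt ≈ 95.3 Ω; length ≈ 3.59 cm

Z_qwt = √(Z_0·R_L) = √(75 × 121) = √9075
λ = 0.8·c/f = 0.144 m, so l = λ/4 = 0.0359 m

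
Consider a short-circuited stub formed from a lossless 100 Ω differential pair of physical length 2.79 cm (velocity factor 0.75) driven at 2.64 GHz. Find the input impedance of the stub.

λ = v/f = 0.75·c / 2.64 GHz = 0.0852 m
βl = 2π·l/λ = 2π × 0.327 = 118°
tan(βl) = -1.89
For a short-circuited stub, Z_in = jZ_0·tan(βl)

Z_in ≈ −j189 Ω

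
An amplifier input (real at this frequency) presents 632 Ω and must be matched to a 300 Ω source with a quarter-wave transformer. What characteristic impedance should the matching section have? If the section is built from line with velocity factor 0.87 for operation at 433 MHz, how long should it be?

Z_qwt = √(Z_0·R_L) = √(300 × 632) = √189600
λ = 0.87·c/f = 0.603 m, so l = λ/4 = 0.151 m

Z_qwt ≈ 435 Ω; length ≈ 15.1 cm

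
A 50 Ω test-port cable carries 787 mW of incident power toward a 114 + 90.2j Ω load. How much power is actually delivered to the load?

|Γ| = |(64 + j90.2)/(164 + j90.2)| = 0.591
|Γ|² = 0.349
P_refl = |Γ|²·P_inc = 275 mW, P_del = (1 − |Γ|²)·P_inc = 512 mW

P_delivered ≈ 512 mW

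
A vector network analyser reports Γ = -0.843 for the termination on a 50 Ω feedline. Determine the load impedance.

Z_L = Z_0·(1 + Γ)/(1 − Γ) = 50·(0.157)/(1.84)

Z_L ≈ 4.26 Ω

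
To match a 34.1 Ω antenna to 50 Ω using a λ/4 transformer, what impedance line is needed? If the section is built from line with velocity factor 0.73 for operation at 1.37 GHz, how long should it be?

Z_qwt ≈ 41.3 Ω; length ≈ 4 cm

Z_qwt = √(Z_0·R_L) = √(50 × 34.1) = √1705
λ = 0.73·c/f = 0.16 m, so l = λ/4 = 0.04 m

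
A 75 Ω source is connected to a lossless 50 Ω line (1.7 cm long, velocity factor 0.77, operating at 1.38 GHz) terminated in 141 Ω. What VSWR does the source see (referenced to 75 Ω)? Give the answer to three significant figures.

VSWR ≈ 2.78

λ = v/f = 0.77·c / 1.38 GHz = 0.167 m
βl = 2π·l/λ = 2π × 0.102 = 36.6°
tan(βl) = 0.742
Z_in = Z_0·(Z_L + jZ_0·tanβl)/(Z_0 + jZ_L·tanβl) = 40.7 − j48 Ω
Γ_s = (Z_in − Z_s)/(Z_in + Z_s) = (-34.3 − j48)/(116 − j48), |Γ_s| = 0.471
VSWR = (1 + |Γ_s|)/(1 − |Γ_s|)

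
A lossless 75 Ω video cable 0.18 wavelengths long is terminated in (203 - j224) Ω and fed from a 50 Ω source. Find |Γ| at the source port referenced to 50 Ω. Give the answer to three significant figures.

βl = 2π × 0.18 = 64.8°
tan(βl) = 2.13
Z_in = Z_0·(Z_L + jZ_0·tanβl)/(Z_0 + jZ_L·tanβl) = 12.9 − j18.9 Ω
Γ_s = (Z_in − Z_s)/(Z_in + Z_s) = (-37.1 − j18.9)/(62.9 − j18.9), |Γ_s| = 0.635

|Γ| ≈ 0.635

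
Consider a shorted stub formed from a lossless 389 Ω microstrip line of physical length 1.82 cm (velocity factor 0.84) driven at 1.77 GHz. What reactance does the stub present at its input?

X_in ≈ 403 Ω (inductive)

λ = v/f = 0.84·c / 1.77 GHz = 0.142 m
βl = 2π·l/λ = 2π × 0.128 = 46°
tan(βl) = 1.04
For a shorted stub, Z_in = jZ_0·tan(βl)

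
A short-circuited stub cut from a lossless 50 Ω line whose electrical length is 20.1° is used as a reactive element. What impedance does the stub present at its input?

tan(βl) = 0.366
For a short-circuited stub, Z_in = jZ_0·tan(βl)

Z_in ≈ +j18.3 Ω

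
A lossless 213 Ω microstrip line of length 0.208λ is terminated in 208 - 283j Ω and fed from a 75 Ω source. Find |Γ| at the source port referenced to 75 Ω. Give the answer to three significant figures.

|Γ| ≈ 0.328

βl = 2π × 0.208 = 74.9°
tan(βl) = 3.7
Z_in = Z_0·(Z_L + jZ_0·tanβl)/(Z_0 + jZ_L·tanβl) = 63.6 + j46.6 Ω
Γ_s = (Z_in − Z_s)/(Z_in + Z_s) = (-11.4 + j46.6)/(139 + j46.6), |Γ_s| = 0.328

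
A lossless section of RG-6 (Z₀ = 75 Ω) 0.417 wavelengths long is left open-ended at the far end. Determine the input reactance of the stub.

βl = 2π × 0.417 = 150°
tan(βl) = -0.575
For an open-ended stub, Z_in = −jZ_0·cot(βl) = −jZ_0/tan(βl)

X_in ≈ 131 Ω (inductive)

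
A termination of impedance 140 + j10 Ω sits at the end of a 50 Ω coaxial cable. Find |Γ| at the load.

Γ = (Z_L − Z_0)/(Z_L + Z_0) = (90 + j10)/(190 + j10)
|Γ| = 90.6/190

|Γ| ≈ 0.476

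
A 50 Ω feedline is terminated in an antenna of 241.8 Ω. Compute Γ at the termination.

Γ = (Z_L − Z_0)/(Z_L + Z_0) = (241.8 − 50)/(241.8 + 50) = 191.8/291.8

Γ = 0.657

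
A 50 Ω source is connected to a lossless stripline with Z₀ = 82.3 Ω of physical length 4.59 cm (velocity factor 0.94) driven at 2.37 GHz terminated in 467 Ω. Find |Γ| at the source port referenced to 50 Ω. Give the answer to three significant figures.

|Γ| ≈ 0.745

λ = v/f = 0.94·c / 2.37 GHz = 0.119 m
βl = 2π·l/λ = 2π × 0.386 = 139°
tan(βl) = -0.873
Z_in = Z_0·(Z_L + jZ_0·tanβl)/(Z_0 + jZ_L·tanβl) = 32.2 + j87.7 Ω
Γ_s = (Z_in − Z_s)/(Z_in + Z_s) = (-17.8 + j87.7)/(82.2 + j87.7), |Γ_s| = 0.745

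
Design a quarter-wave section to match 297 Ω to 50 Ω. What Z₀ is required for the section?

Z_qwt ≈ 122 Ω

Z_qwt = √(Z_0·R_L) = √(50 × 297) = √14850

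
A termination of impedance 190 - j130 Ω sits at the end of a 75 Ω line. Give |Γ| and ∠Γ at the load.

Γ = (Z_L − Z_0)/(Z_L + Z_0) = (115 − j130)/(265 − j130)
|Γ| = 174/295 = 0.588

Γ ≈ 0.588 ∠ -22.4°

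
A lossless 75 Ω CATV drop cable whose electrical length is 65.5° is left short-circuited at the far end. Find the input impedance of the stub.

Z_in ≈ +j165 Ω

tan(βl) = 2.19
For a short-circuited stub, Z_in = jZ_0·tan(βl)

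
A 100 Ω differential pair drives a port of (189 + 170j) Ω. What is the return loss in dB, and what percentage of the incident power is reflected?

RL ≈ 4.85 dB; 32.8% of incident power reflected

Γ = (89 + j170)/(289 + j170), |Γ| = 0.572
RL = −20·log₁₀(0.572) = 4.85 dB
P_refl/P_inc = |Γ|² = 0.328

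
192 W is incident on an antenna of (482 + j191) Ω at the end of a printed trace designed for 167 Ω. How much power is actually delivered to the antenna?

P_delivered ≈ 135 W

|Γ| = |(315 + j191)/(649 + j191)| = 0.545
|Γ|² = 0.297
P_refl = |Γ|²·P_inc = 56.9 W, P_del = (1 − |Γ|²)·P_inc = 135 W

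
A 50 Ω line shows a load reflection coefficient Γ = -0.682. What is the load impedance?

Z_L = Z_0·(1 + Γ)/(1 − Γ) = 50·(0.318)/(1.68)

Z_L ≈ 9.45 Ω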